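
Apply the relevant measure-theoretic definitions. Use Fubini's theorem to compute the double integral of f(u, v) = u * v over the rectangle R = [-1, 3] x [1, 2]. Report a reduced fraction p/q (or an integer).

f(u, v) is a tensor product of a function of u and a function of v, and both factors are bounded continuous (hence Lebesgue integrable) on the rectangle, so Fubini's theorem applies:
  integral_R f d(m x m) = (integral_a1^b1 u du) * (integral_a2^b2 v dv).
Inner integral in u: integral_{-1}^{3} u du = (3^2 - (-1)^2)/2
  = 4.
Inner integral in v: integral_{1}^{2} v dv = (2^2 - 1^2)/2
  = 3/2.
Product: (4) * (3/2) = 6.

6


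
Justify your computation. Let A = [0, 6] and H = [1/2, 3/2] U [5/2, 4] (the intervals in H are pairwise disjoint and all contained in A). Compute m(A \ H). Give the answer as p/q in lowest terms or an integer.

The ambient interval has length m(A) = 6 - 0 = 6.
Since the holes are disjoint and sit inside A, by finite additivity
  m(H) = sum_i (b_i - a_i), and m(A \ H) = m(A) - m(H).
Computing the hole measures:
  m(H_1) = 3/2 - 1/2 = 1.
  m(H_2) = 4 - 5/2 = 3/2.
Summed: m(H) = 1 + 3/2 = 5/2.
So m(A \ H) = 6 - 5/2 = 7/2.

7/2


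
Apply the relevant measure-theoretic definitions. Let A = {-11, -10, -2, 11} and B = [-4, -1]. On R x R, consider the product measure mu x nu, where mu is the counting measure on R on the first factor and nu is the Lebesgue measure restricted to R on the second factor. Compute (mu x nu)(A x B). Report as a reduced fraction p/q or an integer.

For a measurable rectangle A x B, the product measure satisfies
  (mu x nu)(A x B) = mu(A) * nu(B).
  mu(A) = 4.
  nu(B) = 3.
  (mu x nu)(A x B) = 4 * 3 = 12.

12


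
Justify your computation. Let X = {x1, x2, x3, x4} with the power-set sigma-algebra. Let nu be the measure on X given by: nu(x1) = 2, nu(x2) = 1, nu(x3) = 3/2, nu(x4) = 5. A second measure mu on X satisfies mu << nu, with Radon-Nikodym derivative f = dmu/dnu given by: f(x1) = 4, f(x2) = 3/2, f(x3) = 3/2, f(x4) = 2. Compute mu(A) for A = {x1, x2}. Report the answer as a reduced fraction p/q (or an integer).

By the defining property of the Radon-Nikodym derivative, for every measurable set A,
  mu(A) = integral_A f dnu.
Since nu is a discrete measure concentrated on the atoms of X, the integral over A reduces to the sum
  mu(A) = sum_{x in A} f(x) * nu({x}).
Computing each term:
  x1: f(x1) * nu(x1) = 4 * 2 = 8.
  x2: f(x2) * nu(x2) = 3/2 * 1 = 3/2.
Summing: mu(A) = 8 + 3/2 = 19/2.

19/2


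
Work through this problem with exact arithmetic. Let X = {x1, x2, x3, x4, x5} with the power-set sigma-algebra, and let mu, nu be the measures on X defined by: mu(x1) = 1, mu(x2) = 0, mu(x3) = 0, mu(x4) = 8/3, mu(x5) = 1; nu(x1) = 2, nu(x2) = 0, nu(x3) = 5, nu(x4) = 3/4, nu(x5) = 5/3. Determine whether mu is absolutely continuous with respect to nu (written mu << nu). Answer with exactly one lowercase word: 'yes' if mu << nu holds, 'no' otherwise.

mu << nu means: every nu-null measurable set is also mu-null; equivalently, for every atom x, if nu({x}) = 0 then mu({x}) = 0.
Checking each atom:
  x1: nu = 2 > 0 -> no constraint.
  x2: nu = 0, mu = 0 -> consistent with mu << nu.
  x3: nu = 5 > 0 -> no constraint.
  x4: nu = 3/4 > 0 -> no constraint.
  x5: nu = 5/3 > 0 -> no constraint.
No atom violates the condition. Therefore mu << nu.

yes


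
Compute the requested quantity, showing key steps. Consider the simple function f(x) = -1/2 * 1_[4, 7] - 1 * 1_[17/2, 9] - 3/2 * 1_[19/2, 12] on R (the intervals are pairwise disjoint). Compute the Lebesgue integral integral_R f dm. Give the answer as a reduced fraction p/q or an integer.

For a simple function f = sum_i c_i * 1_{A_i} with disjoint A_i,
  integral f dm = sum_i c_i * m(A_i).
Lengths of the A_i:
  m(A_1) = 7 - 4 = 3.
  m(A_2) = 9 - 17/2 = 1/2.
  m(A_3) = 12 - 19/2 = 5/2.
Contributions c_i * m(A_i):
  (-1/2) * (3) = -3/2.
  (-1) * (1/2) = -1/2.
  (-3/2) * (5/2) = -15/4.
Total: -3/2 - 1/2 - 15/4 = -23/4.

-23/4


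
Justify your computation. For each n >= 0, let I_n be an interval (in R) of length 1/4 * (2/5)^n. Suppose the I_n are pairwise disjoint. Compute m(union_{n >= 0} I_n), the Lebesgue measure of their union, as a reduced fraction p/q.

By countable additivity of the Lebesgue measure on pairwise disjoint measurable sets,
  m(union_{n >= 0} I_n) = sum_{n >= 0} m(I_n) = sum_{n >= 0} a * r^n,
  with a = 1/4 and r = 2/5.
Since 0 < r = 2/5 < 1, the geometric series converges:
  sum_{n >= 0} a * r^n = a / (1 - r).
  = 1/4 / (1 - 2/5)
  = 1/4 / (3/5)
  = 5/12.

5/12


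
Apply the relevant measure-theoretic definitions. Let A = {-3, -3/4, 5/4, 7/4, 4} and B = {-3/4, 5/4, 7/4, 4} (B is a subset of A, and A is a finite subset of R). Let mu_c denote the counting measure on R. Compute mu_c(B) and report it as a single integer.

Counting measure assigns mu_c(E) = |E| (number of elements) when E is finite.
B has 4 element(s), so mu_c(B) = 4.

4


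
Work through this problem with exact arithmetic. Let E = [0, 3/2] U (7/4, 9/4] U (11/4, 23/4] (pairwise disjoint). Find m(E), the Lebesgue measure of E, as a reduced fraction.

For pairwise disjoint intervals, m(union_i I_i) = sum_i m(I_i),
and m is invariant under swapping open/closed endpoints (single points have measure 0).
So m(E) = sum_i (b_i - a_i).
  I_1 has length 3/2 - 0 = 3/2.
  I_2 has length 9/4 - 7/4 = 1/2.
  I_3 has length 23/4 - 11/4 = 3.
Summing:
  m(E) = 3/2 + 1/2 + 3 = 5.

5


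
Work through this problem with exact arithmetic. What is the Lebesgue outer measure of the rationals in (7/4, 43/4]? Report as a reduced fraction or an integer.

Q cap (7/4, 43/4] is countable; list its elements as q_1, q_2, ... . Fix eps > 0 and cover the k-th point by an interval of length eps * 2^(-k). The cover has total length eps * sum_{k>=1} 2^(-k) = eps, so by definition of outer measure m*(Q cap (7/4, 43/4]) <= eps. Since eps was arbitrary and m* >= 0, the outer measure is 0.

0


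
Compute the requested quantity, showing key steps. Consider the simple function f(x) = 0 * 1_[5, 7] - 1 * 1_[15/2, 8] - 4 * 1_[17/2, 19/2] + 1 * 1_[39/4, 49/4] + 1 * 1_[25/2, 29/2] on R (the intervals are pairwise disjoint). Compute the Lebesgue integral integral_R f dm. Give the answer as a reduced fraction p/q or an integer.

For a simple function f = sum_i c_i * 1_{A_i} with disjoint A_i,
  integral f dm = sum_i c_i * m(A_i).
Lengths of the A_i:
  m(A_1) = 7 - 5 = 2.
  m(A_2) = 8 - 15/2 = 1/2.
  m(A_3) = 19/2 - 17/2 = 1.
  m(A_4) = 49/4 - 39/4 = 5/2.
  m(A_5) = 29/2 - 25/2 = 2.
Contributions c_i * m(A_i):
  (0) * (2) = 0.
  (-1) * (1/2) = -1/2.
  (-4) * (1) = -4.
  (1) * (5/2) = 5/2.
  (1) * (2) = 2.
Total: 0 - 1/2 - 4 + 5/2 + 2 = 0.

0


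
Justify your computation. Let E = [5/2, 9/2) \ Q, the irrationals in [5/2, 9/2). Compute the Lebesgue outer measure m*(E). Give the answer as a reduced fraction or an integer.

The interval I = [5/2, 9/2) has m(I) = 9/2 - 5/2 = 2 (endpoints are measure-zero, so open/closed/half-open agree). Write I = (I cap Q) u (I \ Q). The rationals in I are countable, so m*(I cap Q) = 0 (cover each rational by intervals whose total length is arbitrarily small). By countable subadditivity m*(I) <= m*(I cap Q) + m*(I \ Q), hence m*(I \ Q) >= m(I) = 2. The reverse inequality m*(I \ Q) <= m*(I) = 2 is trivial since (I \ Q) is a subset of I. Therefore m*(I \ Q) = 2.

2


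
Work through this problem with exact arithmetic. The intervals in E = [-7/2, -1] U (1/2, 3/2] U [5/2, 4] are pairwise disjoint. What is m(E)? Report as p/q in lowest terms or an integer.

For pairwise disjoint intervals, m(union_i I_i) = sum_i m(I_i),
and m is invariant under swapping open/closed endpoints (single points have measure 0).
So m(E) = sum_i (b_i - a_i).
  I_1 has length -1 - (-7/2) = 5/2.
  I_2 has length 3/2 - 1/2 = 1.
  I_3 has length 4 - 5/2 = 3/2.
Summing:
  m(E) = 5/2 + 1 + 3/2 = 5.

5


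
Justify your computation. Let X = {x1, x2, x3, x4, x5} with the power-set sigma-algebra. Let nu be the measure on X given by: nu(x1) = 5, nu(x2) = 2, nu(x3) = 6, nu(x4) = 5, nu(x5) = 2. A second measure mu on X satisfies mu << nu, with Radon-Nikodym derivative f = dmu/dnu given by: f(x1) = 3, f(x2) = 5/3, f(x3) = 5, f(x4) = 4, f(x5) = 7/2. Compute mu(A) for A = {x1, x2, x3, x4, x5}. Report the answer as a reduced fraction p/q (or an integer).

By the defining property of the Radon-Nikodym derivative, for every measurable set A,
  mu(A) = integral_A f dnu.
Since nu is a discrete measure concentrated on the atoms of X, the integral over A reduces to the sum
  mu(A) = sum_{x in A} f(x) * nu({x}).
Computing each term:
  x1: f(x1) * nu(x1) = 3 * 5 = 15.
  x2: f(x2) * nu(x2) = 5/3 * 2 = 10/3.
  x3: f(x3) * nu(x3) = 5 * 6 = 30.
  x4: f(x4) * nu(x4) = 4 * 5 = 20.
  x5: f(x5) * nu(x5) = 7/2 * 2 = 7.
Summing: mu(A) = 15 + 10/3 + 30 + 20 + 7 = 226/3.

226/3


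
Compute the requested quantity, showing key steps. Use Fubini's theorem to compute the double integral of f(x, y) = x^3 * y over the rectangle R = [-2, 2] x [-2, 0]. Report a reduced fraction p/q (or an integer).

f(x, y) is a tensor product of a function of x and a function of y, and both factors are bounded continuous (hence Lebesgue integrable) on the rectangle, so Fubini's theorem applies:
  integral_R f d(m x m) = (integral_a1^b1 x^3 dx) * (integral_a2^b2 y dy).
Inner integral in x: integral_{-2}^{2} x^3 dx = (2^4 - (-2)^4)/4
  = 0.
Inner integral in y: integral_{-2}^{0} y dy = (0^2 - (-2)^2)/2
  = -2.
Product: (0) * (-2) = 0.

0


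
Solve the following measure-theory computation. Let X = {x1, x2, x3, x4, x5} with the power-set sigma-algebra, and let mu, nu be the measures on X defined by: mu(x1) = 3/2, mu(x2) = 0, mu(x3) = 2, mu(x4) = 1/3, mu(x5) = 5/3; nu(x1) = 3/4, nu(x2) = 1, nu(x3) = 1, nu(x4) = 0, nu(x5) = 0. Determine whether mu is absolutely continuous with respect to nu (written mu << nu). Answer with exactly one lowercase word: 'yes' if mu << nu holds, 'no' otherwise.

mu << nu means: every nu-null measurable set is also mu-null; equivalently, for every atom x, if nu({x}) = 0 then mu({x}) = 0.
Checking each atom:
  x1: nu = 3/4 > 0 -> no constraint.
  x2: nu = 1 > 0 -> no constraint.
  x3: nu = 1 > 0 -> no constraint.
  x4: nu = 0, mu = 1/3 > 0 -> violates mu << nu.
  x5: nu = 0, mu = 5/3 > 0 -> violates mu << nu.
The atom(s) x4, x5 violate the condition (nu = 0 but mu > 0). Therefore mu is NOT absolutely continuous w.r.t. nu.

no


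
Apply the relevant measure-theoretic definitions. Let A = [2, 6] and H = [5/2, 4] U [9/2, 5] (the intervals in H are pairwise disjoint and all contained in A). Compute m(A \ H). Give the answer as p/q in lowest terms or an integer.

The ambient interval has length m(A) = 6 - 2 = 4.
Since the holes are disjoint and sit inside A, by finite additivity
  m(H) = sum_i (b_i - a_i), and m(A \ H) = m(A) - m(H).
Computing the hole measures:
  m(H_1) = 4 - 5/2 = 3/2.
  m(H_2) = 5 - 9/2 = 1/2.
Summed: m(H) = 3/2 + 1/2 = 2.
So m(A \ H) = 4 - 2 = 2.

2


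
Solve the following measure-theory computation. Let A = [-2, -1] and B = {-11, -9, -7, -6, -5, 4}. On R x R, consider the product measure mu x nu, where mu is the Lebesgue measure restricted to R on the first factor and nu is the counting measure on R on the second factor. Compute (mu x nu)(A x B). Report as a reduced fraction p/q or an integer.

For a measurable rectangle A x B, the product measure satisfies
  (mu x nu)(A x B) = mu(A) * nu(B).
  mu(A) = 1.
  nu(B) = 6.
  (mu x nu)(A x B) = 1 * 6 = 6.

6


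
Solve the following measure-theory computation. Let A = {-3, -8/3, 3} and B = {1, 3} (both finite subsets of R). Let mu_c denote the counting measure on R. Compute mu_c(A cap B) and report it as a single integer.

Counting measure on a finite set equals cardinality. mu_c(A cap B) = |A cap B| (elements appearing in both).
Enumerating the elements of A that also lie in B gives 1 element(s).
So mu_c(A cap B) = 1.

1


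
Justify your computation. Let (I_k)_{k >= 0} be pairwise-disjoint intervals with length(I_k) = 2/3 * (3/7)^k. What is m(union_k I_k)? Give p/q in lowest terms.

By countable additivity of the Lebesgue measure on pairwise disjoint measurable sets,
  m(union_{k >= 0} I_k) = sum_{k >= 0} m(I_k) = sum_{k >= 0} a * r^k,
  with a = 2/3 and r = 3/7.
Since 0 < r = 3/7 < 1, the geometric series converges:
  sum_{k >= 0} a * r^k = a / (1 - r).
  = 2/3 / (1 - 3/7)
  = 2/3 / (4/7)
  = 7/6.

7/6


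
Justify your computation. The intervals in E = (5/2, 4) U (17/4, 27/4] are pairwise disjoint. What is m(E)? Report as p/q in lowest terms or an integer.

For pairwise disjoint intervals, m(union_i I_i) = sum_i m(I_i),
and m is invariant under swapping open/closed endpoints (single points have measure 0).
So m(E) = sum_i (b_i - a_i).
  I_1 has length 4 - 5/2 = 3/2.
  I_2 has length 27/4 - 17/4 = 5/2.
Summing:
  m(E) = 3/2 + 5/2 = 4.

4


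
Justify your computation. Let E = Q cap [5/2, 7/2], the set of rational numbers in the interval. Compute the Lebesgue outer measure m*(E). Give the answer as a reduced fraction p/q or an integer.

The set Q cap [5/2, 7/2] is countable (a subset of the countable set Q). Lebesgue outer measure of any countable set is 0: each singleton {q} has m*({q}) = 0, and by countable subadditivity m*(union_k {q_k}) <= sum_k m*({q_k}) = sum_k 0 = 0. The reverse inequality m*(E) >= 0 is automatic. So m*(Q cap [5/2, 7/2]) = 0.

0


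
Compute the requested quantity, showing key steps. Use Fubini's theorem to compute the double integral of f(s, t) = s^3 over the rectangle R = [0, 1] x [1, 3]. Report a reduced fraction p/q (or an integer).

f(s, t) is a tensor product of a function of s and a function of t, and both factors are bounded continuous (hence Lebesgue integrable) on the rectangle, so Fubini's theorem applies:
  integral_R f d(m x m) = (integral_a1^b1 s^3 ds) * (integral_a2^b2 1 dt).
Inner integral in s: integral_{0}^{1} s^3 ds = (1^4 - 0^4)/4
  = 1/4.
Inner integral in t: integral_{1}^{3} 1 dt = (3^1 - 1^1)/1
  = 2.
Product: (1/4) * (2) = 1/2.

1/2


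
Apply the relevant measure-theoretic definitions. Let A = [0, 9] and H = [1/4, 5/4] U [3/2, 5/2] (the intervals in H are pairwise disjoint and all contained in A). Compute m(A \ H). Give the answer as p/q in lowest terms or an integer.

The ambient interval has length m(A) = 9 - 0 = 9.
Since the holes are disjoint and sit inside A, by finite additivity
  m(H) = sum_i (b_i - a_i), and m(A \ H) = m(A) - m(H).
Computing the hole measures:
  m(H_1) = 5/4 - 1/4 = 1.
  m(H_2) = 5/2 - 3/2 = 1.
Summed: m(H) = 1 + 1 = 2.
So m(A \ H) = 9 - 2 = 7.

7


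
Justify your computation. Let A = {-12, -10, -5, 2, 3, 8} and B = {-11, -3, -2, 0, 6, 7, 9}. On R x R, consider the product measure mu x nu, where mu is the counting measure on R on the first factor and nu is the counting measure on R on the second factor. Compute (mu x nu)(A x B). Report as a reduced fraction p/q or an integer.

For a measurable rectangle A x B, the product measure satisfies
  (mu x nu)(A x B) = mu(A) * nu(B).
  mu(A) = 6.
  nu(B) = 7.
  (mu x nu)(A x B) = 6 * 7 = 42.

42


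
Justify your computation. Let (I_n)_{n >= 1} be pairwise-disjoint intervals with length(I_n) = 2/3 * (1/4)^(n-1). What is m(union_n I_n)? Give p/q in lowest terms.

By countable additivity of the Lebesgue measure on pairwise disjoint measurable sets,
  m(union_{n >= 1} I_n) = sum_{n >= 1} m(I_n) = sum_{n >= 1} a * r^(n-1),
  with a = 2/3 and r = 1/4.
Since 0 < r = 1/4 < 1, the geometric series converges:
  sum_{n >= 1} a * r^(n-1) = a / (1 - r).
  = 2/3 / (1 - 1/4)
  = 2/3 / (3/4)
  = 8/9.

8/9


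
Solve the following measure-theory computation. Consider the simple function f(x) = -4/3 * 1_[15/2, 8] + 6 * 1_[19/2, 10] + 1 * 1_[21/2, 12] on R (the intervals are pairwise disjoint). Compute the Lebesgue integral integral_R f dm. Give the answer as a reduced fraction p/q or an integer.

For a simple function f = sum_i c_i * 1_{A_i} with disjoint A_i,
  integral f dm = sum_i c_i * m(A_i).
Lengths of the A_i:
  m(A_1) = 8 - 15/2 = 1/2.
  m(A_2) = 10 - 19/2 = 1/2.
  m(A_3) = 12 - 21/2 = 3/2.
Contributions c_i * m(A_i):
  (-4/3) * (1/2) = -2/3.
  (6) * (1/2) = 3.
  (1) * (3/2) = 3/2.
Total: -2/3 + 3 + 3/2 = 23/6.

23/6


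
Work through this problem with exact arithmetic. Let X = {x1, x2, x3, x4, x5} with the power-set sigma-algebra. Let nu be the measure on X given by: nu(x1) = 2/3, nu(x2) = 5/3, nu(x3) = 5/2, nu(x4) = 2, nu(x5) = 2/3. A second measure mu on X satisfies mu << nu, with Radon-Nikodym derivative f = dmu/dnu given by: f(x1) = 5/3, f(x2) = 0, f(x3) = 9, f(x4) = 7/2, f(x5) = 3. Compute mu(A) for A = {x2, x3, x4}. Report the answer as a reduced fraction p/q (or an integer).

By the defining property of the Radon-Nikodym derivative, for every measurable set A,
  mu(A) = integral_A f dnu.
Since nu is a discrete measure concentrated on the atoms of X, the integral over A reduces to the sum
  mu(A) = sum_{x in A} f(x) * nu({x}).
Computing each term:
  x2: f(x2) * nu(x2) = 0 * 5/3 = 0.
  x3: f(x3) * nu(x3) = 9 * 5/2 = 45/2.
  x4: f(x4) * nu(x4) = 7/2 * 2 = 7.
Summing: mu(A) = 0 + 45/2 + 7 = 59/2.

59/2


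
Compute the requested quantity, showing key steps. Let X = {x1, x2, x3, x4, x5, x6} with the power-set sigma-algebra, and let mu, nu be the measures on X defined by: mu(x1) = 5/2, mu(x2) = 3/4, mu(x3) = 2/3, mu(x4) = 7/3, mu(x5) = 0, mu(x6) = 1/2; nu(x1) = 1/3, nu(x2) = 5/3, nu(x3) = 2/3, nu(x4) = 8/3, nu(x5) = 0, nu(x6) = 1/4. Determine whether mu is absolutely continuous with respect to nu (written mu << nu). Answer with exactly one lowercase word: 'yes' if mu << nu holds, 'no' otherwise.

mu << nu means: every nu-null measurable set is also mu-null; equivalently, for every atom x, if nu({x}) = 0 then mu({x}) = 0.
Checking each atom:
  x1: nu = 1/3 > 0 -> no constraint.
  x2: nu = 5/3 > 0 -> no constraint.
  x3: nu = 2/3 > 0 -> no constraint.
  x4: nu = 8/3 > 0 -> no constraint.
  x5: nu = 0, mu = 0 -> consistent with mu << nu.
  x6: nu = 1/4 > 0 -> no constraint.
No atom violates the condition. Therefore mu << nu.

yes


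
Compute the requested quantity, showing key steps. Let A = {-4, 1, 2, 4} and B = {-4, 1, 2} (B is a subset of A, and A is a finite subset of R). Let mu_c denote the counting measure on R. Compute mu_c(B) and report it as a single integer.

Counting measure assigns mu_c(E) = |E| (number of elements) when E is finite.
B has 3 element(s), so mu_c(B) = 3.

3


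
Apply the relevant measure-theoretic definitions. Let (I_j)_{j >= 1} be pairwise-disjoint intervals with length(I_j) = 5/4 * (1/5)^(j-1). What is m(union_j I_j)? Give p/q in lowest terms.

By countable additivity of the Lebesgue measure on pairwise disjoint measurable sets,
  m(union_{j >= 1} I_j) = sum_{j >= 1} m(I_j) = sum_{j >= 1} a * r^(j-1),
  with a = 5/4 and r = 1/5.
Since 0 < r = 1/5 < 1, the geometric series converges:
  sum_{j >= 1} a * r^(j-1) = a / (1 - r).
  = 5/4 / (1 - 1/5)
  = 5/4 / (4/5)
  = 25/16.

25/16


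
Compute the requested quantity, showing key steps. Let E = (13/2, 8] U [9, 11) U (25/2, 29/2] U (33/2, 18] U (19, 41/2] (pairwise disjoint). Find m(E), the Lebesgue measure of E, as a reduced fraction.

For pairwise disjoint intervals, m(union_i I_i) = sum_i m(I_i),
and m is invariant under swapping open/closed endpoints (single points have measure 0).
So m(E) = sum_i (b_i - a_i).
  I_1 has length 8 - 13/2 = 3/2.
  I_2 has length 11 - 9 = 2.
  I_3 has length 29/2 - 25/2 = 2.
  I_4 has length 18 - 33/2 = 3/2.
  I_5 has length 41/2 - 19 = 3/2.
Summing:
  m(E) = 3/2 + 2 + 2 + 3/2 + 3/2 = 17/2.

17/2


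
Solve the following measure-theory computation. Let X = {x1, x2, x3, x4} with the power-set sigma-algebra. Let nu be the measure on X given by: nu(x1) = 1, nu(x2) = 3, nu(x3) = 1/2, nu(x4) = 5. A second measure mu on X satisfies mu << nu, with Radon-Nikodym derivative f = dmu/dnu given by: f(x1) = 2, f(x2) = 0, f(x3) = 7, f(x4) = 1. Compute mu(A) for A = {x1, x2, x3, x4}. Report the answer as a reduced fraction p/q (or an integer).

By the defining property of the Radon-Nikodym derivative, for every measurable set A,
  mu(A) = integral_A f dnu.
Since nu is a discrete measure concentrated on the atoms of X, the integral over A reduces to the sum
  mu(A) = sum_{x in A} f(x) * nu({x}).
Computing each term:
  x1: f(x1) * nu(x1) = 2 * 1 = 2.
  x2: f(x2) * nu(x2) = 0 * 3 = 0.
  x3: f(x3) * nu(x3) = 7 * 1/2 = 7/2.
  x4: f(x4) * nu(x4) = 1 * 5 = 5.
Summing: mu(A) = 2 + 0 + 7/2 + 5 = 21/2.

21/2


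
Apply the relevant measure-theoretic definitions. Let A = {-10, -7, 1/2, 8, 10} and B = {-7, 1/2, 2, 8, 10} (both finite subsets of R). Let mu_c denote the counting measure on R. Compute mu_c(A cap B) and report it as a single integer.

Counting measure on a finite set equals cardinality. mu_c(A cap B) = |A cap B| (elements appearing in both).
Enumerating the elements of A that also lie in B gives 4 element(s).
So mu_c(A cap B) = 4.

4


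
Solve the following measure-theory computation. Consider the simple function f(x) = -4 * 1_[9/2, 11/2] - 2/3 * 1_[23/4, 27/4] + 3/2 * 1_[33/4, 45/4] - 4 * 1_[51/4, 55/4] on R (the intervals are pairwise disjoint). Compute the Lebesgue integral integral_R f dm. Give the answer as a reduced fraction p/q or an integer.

For a simple function f = sum_i c_i * 1_{A_i} with disjoint A_i,
  integral f dm = sum_i c_i * m(A_i).
Lengths of the A_i:
  m(A_1) = 11/2 - 9/2 = 1.
  m(A_2) = 27/4 - 23/4 = 1.
  m(A_3) = 45/4 - 33/4 = 3.
  m(A_4) = 55/4 - 51/4 = 1.
Contributions c_i * m(A_i):
  (-4) * (1) = -4.
  (-2/3) * (1) = -2/3.
  (3/2) * (3) = 9/2.
  (-4) * (1) = -4.
Total: -4 - 2/3 + 9/2 - 4 = -25/6.

-25/6


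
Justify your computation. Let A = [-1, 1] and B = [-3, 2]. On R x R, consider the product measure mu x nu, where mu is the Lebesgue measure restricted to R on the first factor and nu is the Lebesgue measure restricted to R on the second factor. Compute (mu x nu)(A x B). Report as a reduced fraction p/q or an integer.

For a measurable rectangle A x B, the product measure satisfies
  (mu x nu)(A x B) = mu(A) * nu(B).
  mu(A) = 2.
  nu(B) = 5.
  (mu x nu)(A x B) = 2 * 5 = 10.

10


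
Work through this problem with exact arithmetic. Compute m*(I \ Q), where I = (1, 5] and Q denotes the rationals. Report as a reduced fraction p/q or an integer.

The interval I = (1, 5] has m(I) = 5 - 1 = 4 (endpoints are measure-zero, so open/closed/half-open agree). Write I = (I cap Q) u (I \ Q). The rationals in I are countable, so m*(I cap Q) = 0 (cover each rational by intervals whose total length is arbitrarily small). By countable subadditivity m*(I) <= m*(I cap Q) + m*(I \ Q), hence m*(I \ Q) >= m(I) = 4. The reverse inequality m*(I \ Q) <= m*(I) = 4 is trivial since (I \ Q) is a subset of I. Therefore m*(I \ Q) = 4.

4


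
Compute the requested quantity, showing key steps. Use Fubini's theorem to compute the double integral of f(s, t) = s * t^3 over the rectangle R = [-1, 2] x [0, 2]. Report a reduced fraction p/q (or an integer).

f(s, t) is a tensor product of a function of s and a function of t, and both factors are bounded continuous (hence Lebesgue integrable) on the rectangle, so Fubini's theorem applies:
  integral_R f d(m x m) = (integral_a1^b1 s ds) * (integral_a2^b2 t^3 dt).
Inner integral in s: integral_{-1}^{2} s ds = (2^2 - (-1)^2)/2
  = 3/2.
Inner integral in t: integral_{0}^{2} t^3 dt = (2^4 - 0^4)/4
  = 4.
Product: (3/2) * (4) = 6.

6


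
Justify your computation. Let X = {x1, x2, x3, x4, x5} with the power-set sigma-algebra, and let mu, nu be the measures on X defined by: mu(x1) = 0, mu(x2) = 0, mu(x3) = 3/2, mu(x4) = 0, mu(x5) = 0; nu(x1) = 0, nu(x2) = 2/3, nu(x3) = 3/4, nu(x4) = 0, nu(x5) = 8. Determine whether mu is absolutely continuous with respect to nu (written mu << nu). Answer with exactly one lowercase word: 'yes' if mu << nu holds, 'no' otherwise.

mu << nu means: every nu-null measurable set is also mu-null; equivalently, for every atom x, if nu({x}) = 0 then mu({x}) = 0.
Checking each atom:
  x1: nu = 0, mu = 0 -> consistent with mu << nu.
  x2: nu = 2/3 > 0 -> no constraint.
  x3: nu = 3/4 > 0 -> no constraint.
  x4: nu = 0, mu = 0 -> consistent with mu << nu.
  x5: nu = 8 > 0 -> no constraint.
No atom violates the condition. Therefore mu << nu.

yes


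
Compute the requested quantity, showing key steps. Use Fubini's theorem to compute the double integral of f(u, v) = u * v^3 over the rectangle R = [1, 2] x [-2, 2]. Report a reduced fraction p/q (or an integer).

f(u, v) is a tensor product of a function of u and a function of v, and both factors are bounded continuous (hence Lebesgue integrable) on the rectangle, so Fubini's theorem applies:
  integral_R f d(m x m) = (integral_a1^b1 u du) * (integral_a2^b2 v^3 dv).
Inner integral in u: integral_{1}^{2} u du = (2^2 - 1^2)/2
  = 3/2.
Inner integral in v: integral_{-2}^{2} v^3 dv = (2^4 - (-2)^4)/4
  = 0.
Product: (3/2) * (0) = 0.

0


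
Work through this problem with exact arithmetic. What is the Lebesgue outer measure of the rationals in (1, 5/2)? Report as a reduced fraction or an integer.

E = Q cap (1, 5/2) is a subset of Q, which is countable. Enumerate Q = {q_1, q_2, ...}; for any eps > 0, cover q_k by the open interval (q_k - eps/2^(k+1), q_k + eps/2^(k+1)), of length eps/2^k. The total cover length is sum_{k>=1} eps/2^k = eps. Hence m*(E) <= m*(Q) <= eps for every eps > 0, and since outer measure is non-negative, m*(E) = 0.

0


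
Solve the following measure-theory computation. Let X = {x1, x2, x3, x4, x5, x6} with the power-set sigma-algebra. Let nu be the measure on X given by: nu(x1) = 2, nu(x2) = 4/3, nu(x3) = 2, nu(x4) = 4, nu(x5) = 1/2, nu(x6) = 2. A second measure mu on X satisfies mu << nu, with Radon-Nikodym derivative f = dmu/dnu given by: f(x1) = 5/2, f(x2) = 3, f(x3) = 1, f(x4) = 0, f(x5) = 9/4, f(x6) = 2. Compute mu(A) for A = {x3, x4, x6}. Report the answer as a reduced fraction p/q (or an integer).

By the defining property of the Radon-Nikodym derivative, for every measurable set A,
  mu(A) = integral_A f dnu.
Since nu is a discrete measure concentrated on the atoms of X, the integral over A reduces to the sum
  mu(A) = sum_{x in A} f(x) * nu({x}).
Computing each term:
  x3: f(x3) * nu(x3) = 1 * 2 = 2.
  x4: f(x4) * nu(x4) = 0 * 4 = 0.
  x6: f(x6) * nu(x6) = 2 * 2 = 4.
Summing: mu(A) = 2 + 0 + 4 = 6.

6


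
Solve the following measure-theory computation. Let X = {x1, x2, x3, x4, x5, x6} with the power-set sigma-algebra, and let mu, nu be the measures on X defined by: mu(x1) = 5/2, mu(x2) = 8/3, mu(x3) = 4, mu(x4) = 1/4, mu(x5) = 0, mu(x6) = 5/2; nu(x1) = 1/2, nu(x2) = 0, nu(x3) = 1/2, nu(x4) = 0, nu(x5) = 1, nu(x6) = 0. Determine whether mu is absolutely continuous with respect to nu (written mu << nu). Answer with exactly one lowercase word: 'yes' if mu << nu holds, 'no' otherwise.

mu << nu means: every nu-null measurable set is also mu-null; equivalently, for every atom x, if nu({x}) = 0 then mu({x}) = 0.
Checking each atom:
  x1: nu = 1/2 > 0 -> no constraint.
  x2: nu = 0, mu = 8/3 > 0 -> violates mu << nu.
  x3: nu = 1/2 > 0 -> no constraint.
  x4: nu = 0, mu = 1/4 > 0 -> violates mu << nu.
  x5: nu = 1 > 0 -> no constraint.
  x6: nu = 0, mu = 5/2 > 0 -> violates mu << nu.
The atom(s) x2, x4, x6 violate the condition (nu = 0 but mu > 0). Therefore mu is NOT absolutely continuous w.r.t. nu.

no


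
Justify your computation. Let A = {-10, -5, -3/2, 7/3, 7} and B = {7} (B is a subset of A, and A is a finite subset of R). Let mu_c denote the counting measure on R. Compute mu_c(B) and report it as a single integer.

Counting measure assigns mu_c(E) = |E| (number of elements) when E is finite.
B has 1 element(s), so mu_c(B) = 1.

1


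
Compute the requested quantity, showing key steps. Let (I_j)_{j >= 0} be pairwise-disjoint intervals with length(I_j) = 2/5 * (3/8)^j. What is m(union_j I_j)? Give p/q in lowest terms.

By countable additivity of the Lebesgue measure on pairwise disjoint measurable sets,
  m(union_{j >= 0} I_j) = sum_{j >= 0} m(I_j) = sum_{j >= 0} a * r^j,
  with a = 2/5 and r = 3/8.
Since 0 < r = 3/8 < 1, the geometric series converges:
  sum_{j >= 0} a * r^j = a / (1 - r).
  = 2/5 / (1 - 3/8)
  = 2/5 / (5/8)
  = 16/25.

16/25


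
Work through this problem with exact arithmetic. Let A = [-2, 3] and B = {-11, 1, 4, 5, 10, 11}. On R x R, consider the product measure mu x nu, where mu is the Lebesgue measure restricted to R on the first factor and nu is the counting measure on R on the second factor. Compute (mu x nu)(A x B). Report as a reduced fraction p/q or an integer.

For a measurable rectangle A x B, the product measure satisfies
  (mu x nu)(A x B) = mu(A) * nu(B).
  mu(A) = 5.
  nu(B) = 6.
  (mu x nu)(A x B) = 5 * 6 = 30.

30


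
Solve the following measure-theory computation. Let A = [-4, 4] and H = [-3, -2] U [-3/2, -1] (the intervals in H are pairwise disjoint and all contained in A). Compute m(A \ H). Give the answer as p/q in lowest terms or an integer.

The ambient interval has length m(A) = 4 - (-4) = 8.
Since the holes are disjoint and sit inside A, by finite additivity
  m(H) = sum_i (b_i - a_i), and m(A \ H) = m(A) - m(H).
Computing the hole measures:
  m(H_1) = -2 - (-3) = 1.
  m(H_2) = -1 - (-3/2) = 1/2.
Summed: m(H) = 1 + 1/2 = 3/2.
So m(A \ H) = 8 - 3/2 = 13/2.

13/2


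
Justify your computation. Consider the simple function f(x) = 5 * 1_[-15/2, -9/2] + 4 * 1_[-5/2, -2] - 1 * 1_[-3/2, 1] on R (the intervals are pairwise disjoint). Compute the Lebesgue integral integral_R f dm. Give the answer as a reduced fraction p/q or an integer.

For a simple function f = sum_i c_i * 1_{A_i} with disjoint A_i,
  integral f dm = sum_i c_i * m(A_i).
Lengths of the A_i:
  m(A_1) = -9/2 - (-15/2) = 3.
  m(A_2) = -2 - (-5/2) = 1/2.
  m(A_3) = 1 - (-3/2) = 5/2.
Contributions c_i * m(A_i):
  (5) * (3) = 15.
  (4) * (1/2) = 2.
  (-1) * (5/2) = -5/2.
Total: 15 + 2 - 5/2 = 29/2.

29/2


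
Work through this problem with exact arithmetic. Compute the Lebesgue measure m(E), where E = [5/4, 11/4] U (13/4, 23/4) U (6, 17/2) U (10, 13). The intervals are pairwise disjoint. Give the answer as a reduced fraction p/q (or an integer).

For pairwise disjoint intervals, m(union_i I_i) = sum_i m(I_i),
and m is invariant under swapping open/closed endpoints (single points have measure 0).
So m(E) = sum_i (b_i - a_i).
  I_1 has length 11/4 - 5/4 = 3/2.
  I_2 has length 23/4 - 13/4 = 5/2.
  I_3 has length 17/2 - 6 = 5/2.
  I_4 has length 13 - 10 = 3.
Summing:
  m(E) = 3/2 + 5/2 + 5/2 + 3 = 19/2.

19/2


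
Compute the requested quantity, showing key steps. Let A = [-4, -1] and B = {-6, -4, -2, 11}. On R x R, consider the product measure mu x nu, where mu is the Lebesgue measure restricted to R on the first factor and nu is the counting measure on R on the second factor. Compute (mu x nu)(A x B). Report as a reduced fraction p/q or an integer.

For a measurable rectangle A x B, the product measure satisfies
  (mu x nu)(A x B) = mu(A) * nu(B).
  mu(A) = 3.
  nu(B) = 4.
  (mu x nu)(A x B) = 3 * 4 = 12.

12


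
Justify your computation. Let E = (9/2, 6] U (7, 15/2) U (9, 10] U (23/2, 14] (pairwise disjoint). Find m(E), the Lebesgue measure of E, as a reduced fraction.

For pairwise disjoint intervals, m(union_i I_i) = sum_i m(I_i),
and m is invariant under swapping open/closed endpoints (single points have measure 0).
So m(E) = sum_i (b_i - a_i).
  I_1 has length 6 - 9/2 = 3/2.
  I_2 has length 15/2 - 7 = 1/2.
  I_3 has length 10 - 9 = 1.
  I_4 has length 14 - 23/2 = 5/2.
Summing:
  m(E) = 3/2 + 1/2 + 1 + 5/2 = 11/2.

11/2


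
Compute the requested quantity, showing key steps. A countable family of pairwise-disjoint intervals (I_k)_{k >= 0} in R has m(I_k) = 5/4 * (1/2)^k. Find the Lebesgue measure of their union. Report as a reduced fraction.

By countable additivity of the Lebesgue measure on pairwise disjoint measurable sets,
  m(union_{k >= 0} I_k) = sum_{k >= 0} m(I_k) = sum_{k >= 0} a * r^k,
  with a = 5/4 and r = 1/2.
Since 0 < r = 1/2 < 1, the geometric series converges:
  sum_{k >= 0} a * r^k = a / (1 - r).
  = 5/4 / (1 - 1/2)
  = 5/4 / (1/2)
  = 5/2.

5/2


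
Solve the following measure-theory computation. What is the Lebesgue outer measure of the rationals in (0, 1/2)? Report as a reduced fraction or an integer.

The set Q cap (0, 1/2) is countable (a subset of the countable set Q). Lebesgue outer measure of any countable set is 0: each singleton {q} has m*({q}) = 0, and by countable subadditivity m*(union_k {q_k}) <= sum_k m*({q_k}) = sum_k 0 = 0. The reverse inequality m*(E) >= 0 is automatic. So m*(Q cap (0, 1/2)) = 0.

0


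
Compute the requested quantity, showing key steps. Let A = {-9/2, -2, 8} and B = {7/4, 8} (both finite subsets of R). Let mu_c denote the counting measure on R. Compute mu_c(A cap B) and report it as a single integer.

Counting measure on a finite set equals cardinality. mu_c(A cap B) = |A cap B| (elements appearing in both).
Enumerating the elements of A that also lie in B gives 1 element(s).
So mu_c(A cap B) = 1.

1


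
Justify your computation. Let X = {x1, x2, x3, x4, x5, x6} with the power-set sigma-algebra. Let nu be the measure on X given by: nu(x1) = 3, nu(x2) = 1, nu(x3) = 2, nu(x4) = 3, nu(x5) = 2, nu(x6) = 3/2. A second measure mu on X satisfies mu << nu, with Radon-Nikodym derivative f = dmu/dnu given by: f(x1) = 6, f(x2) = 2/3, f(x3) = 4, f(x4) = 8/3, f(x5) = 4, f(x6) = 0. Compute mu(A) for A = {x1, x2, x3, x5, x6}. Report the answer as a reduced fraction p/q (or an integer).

By the defining property of the Radon-Nikodym derivative, for every measurable set A,
  mu(A) = integral_A f dnu.
Since nu is a discrete measure concentrated on the atoms of X, the integral over A reduces to the sum
  mu(A) = sum_{x in A} f(x) * nu({x}).
Computing each term:
  x1: f(x1) * nu(x1) = 6 * 3 = 18.
  x2: f(x2) * nu(x2) = 2/3 * 1 = 2/3.
  x3: f(x3) * nu(x3) = 4 * 2 = 8.
  x5: f(x5) * nu(x5) = 4 * 2 = 8.
  x6: f(x6) * nu(x6) = 0 * 3/2 = 0.
Summing: mu(A) = 18 + 2/3 + 8 + 8 + 0 = 104/3.

104/3


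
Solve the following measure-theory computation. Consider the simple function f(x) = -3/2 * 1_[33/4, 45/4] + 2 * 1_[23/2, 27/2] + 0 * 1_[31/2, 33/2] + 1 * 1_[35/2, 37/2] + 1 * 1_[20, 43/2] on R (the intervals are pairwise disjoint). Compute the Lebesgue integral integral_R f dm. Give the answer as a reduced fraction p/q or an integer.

For a simple function f = sum_i c_i * 1_{A_i} with disjoint A_i,
  integral f dm = sum_i c_i * m(A_i).
Lengths of the A_i:
  m(A_1) = 45/4 - 33/4 = 3.
  m(A_2) = 27/2 - 23/2 = 2.
  m(A_3) = 33/2 - 31/2 = 1.
  m(A_4) = 37/2 - 35/2 = 1.
  m(A_5) = 43/2 - 20 = 3/2.
Contributions c_i * m(A_i):
  (-3/2) * (3) = -9/2.
  (2) * (2) = 4.
  (0) * (1) = 0.
  (1) * (1) = 1.
  (1) * (3/2) = 3/2.
Total: -9/2 + 4 + 0 + 1 + 3/2 = 2.

2


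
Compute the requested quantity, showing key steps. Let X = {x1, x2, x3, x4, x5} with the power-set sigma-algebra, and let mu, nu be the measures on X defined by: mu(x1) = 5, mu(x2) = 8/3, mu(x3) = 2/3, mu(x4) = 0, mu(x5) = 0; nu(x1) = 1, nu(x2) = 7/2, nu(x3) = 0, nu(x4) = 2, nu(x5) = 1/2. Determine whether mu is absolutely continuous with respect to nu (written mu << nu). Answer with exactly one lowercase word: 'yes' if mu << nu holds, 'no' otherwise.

mu << nu means: every nu-null measurable set is also mu-null; equivalently, for every atom x, if nu({x}) = 0 then mu({x}) = 0.
Checking each atom:
  x1: nu = 1 > 0 -> no constraint.
  x2: nu = 7/2 > 0 -> no constraint.
  x3: nu = 0, mu = 2/3 > 0 -> violates mu << nu.
  x4: nu = 2 > 0 -> no constraint.
  x5: nu = 1/2 > 0 -> no constraint.
The atom(s) x3 violate the condition (nu = 0 but mu > 0). Therefore mu is NOT absolutely continuous w.r.t. nu.

no


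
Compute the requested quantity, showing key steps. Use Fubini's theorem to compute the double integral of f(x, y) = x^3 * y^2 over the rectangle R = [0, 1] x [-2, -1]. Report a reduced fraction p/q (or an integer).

f(x, y) is a tensor product of a function of x and a function of y, and both factors are bounded continuous (hence Lebesgue integrable) on the rectangle, so Fubini's theorem applies:
  integral_R f d(m x m) = (integral_a1^b1 x^3 dx) * (integral_a2^b2 y^2 dy).
Inner integral in x: integral_{0}^{1} x^3 dx = (1^4 - 0^4)/4
  = 1/4.
Inner integral in y: integral_{-2}^{-1} y^2 dy = ((-1)^3 - (-2)^3)/3
  = 7/3.
Product: (1/4) * (7/3) = 7/12.

7/12


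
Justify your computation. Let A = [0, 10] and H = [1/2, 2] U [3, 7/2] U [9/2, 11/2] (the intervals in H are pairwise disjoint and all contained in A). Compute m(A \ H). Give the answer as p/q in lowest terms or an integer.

The ambient interval has length m(A) = 10 - 0 = 10.
Since the holes are disjoint and sit inside A, by finite additivity
  m(H) = sum_i (b_i - a_i), and m(A \ H) = m(A) - m(H).
Computing the hole measures:
  m(H_1) = 2 - 1/2 = 3/2.
  m(H_2) = 7/2 - 3 = 1/2.
  m(H_3) = 11/2 - 9/2 = 1.
Summed: m(H) = 3/2 + 1/2 + 1 = 3.
So m(A \ H) = 10 - 3 = 7.

7


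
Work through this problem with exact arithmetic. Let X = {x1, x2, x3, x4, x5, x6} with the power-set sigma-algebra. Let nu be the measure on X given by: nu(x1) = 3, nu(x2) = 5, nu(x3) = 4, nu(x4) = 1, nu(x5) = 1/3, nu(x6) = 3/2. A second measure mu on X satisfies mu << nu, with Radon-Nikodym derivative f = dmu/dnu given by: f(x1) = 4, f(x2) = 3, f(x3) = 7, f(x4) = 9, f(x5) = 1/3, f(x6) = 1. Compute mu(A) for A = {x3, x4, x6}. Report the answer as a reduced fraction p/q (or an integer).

By the defining property of the Radon-Nikodym derivative, for every measurable set A,
  mu(A) = integral_A f dnu.
Since nu is a discrete measure concentrated on the atoms of X, the integral over A reduces to the sum
  mu(A) = sum_{x in A} f(x) * nu({x}).
Computing each term:
  x3: f(x3) * nu(x3) = 7 * 4 = 28.
  x4: f(x4) * nu(x4) = 9 * 1 = 9.
  x6: f(x6) * nu(x6) = 1 * 3/2 = 3/2.
Summing: mu(A) = 28 + 9 + 3/2 = 77/2.

77/2


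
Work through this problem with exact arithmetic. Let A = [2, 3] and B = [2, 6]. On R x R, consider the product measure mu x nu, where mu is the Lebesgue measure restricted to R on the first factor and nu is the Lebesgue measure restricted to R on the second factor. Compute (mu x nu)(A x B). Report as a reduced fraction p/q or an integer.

For a measurable rectangle A x B, the product measure satisfies
  (mu x nu)(A x B) = mu(A) * nu(B).
  mu(A) = 1.
  nu(B) = 4.
  (mu x nu)(A x B) = 1 * 4 = 4.

4


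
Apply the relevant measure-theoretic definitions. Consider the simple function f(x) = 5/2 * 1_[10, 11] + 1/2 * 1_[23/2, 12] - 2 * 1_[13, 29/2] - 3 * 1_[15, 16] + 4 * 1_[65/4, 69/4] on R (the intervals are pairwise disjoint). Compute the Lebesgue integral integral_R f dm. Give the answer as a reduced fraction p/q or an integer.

For a simple function f = sum_i c_i * 1_{A_i} with disjoint A_i,
  integral f dm = sum_i c_i * m(A_i).
Lengths of the A_i:
  m(A_1) = 11 - 10 = 1.
  m(A_2) = 12 - 23/2 = 1/2.
  m(A_3) = 29/2 - 13 = 3/2.
  m(A_4) = 16 - 15 = 1.
  m(A_5) = 69/4 - 65/4 = 1.
Contributions c_i * m(A_i):
  (5/2) * (1) = 5/2.
  (1/2) * (1/2) = 1/4.
  (-2) * (3/2) = -3.
  (-3) * (1) = -3.
  (4) * (1) = 4.
Total: 5/2 + 1/4 - 3 - 3 + 4 = 3/4.

3/4


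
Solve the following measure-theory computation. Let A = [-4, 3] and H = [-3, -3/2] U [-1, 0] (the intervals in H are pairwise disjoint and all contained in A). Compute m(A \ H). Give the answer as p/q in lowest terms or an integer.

The ambient interval has length m(A) = 3 - (-4) = 7.
Since the holes are disjoint and sit inside A, by finite additivity
  m(H) = sum_i (b_i - a_i), and m(A \ H) = m(A) - m(H).
Computing the hole measures:
  m(H_1) = -3/2 - (-3) = 3/2.
  m(H_2) = 0 - (-1) = 1.
Summed: m(H) = 3/2 + 1 = 5/2.
So m(A \ H) = 7 - 5/2 = 9/2.

9/2


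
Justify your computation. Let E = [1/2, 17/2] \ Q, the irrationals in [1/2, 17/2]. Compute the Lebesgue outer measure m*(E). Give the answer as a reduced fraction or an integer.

The interval I = [1/2, 17/2] has m(I) = 17/2 - 1/2 = 8 (endpoints are measure-zero, so open/closed/half-open agree). Write I = (I cap Q) u (I \ Q). The rationals in I are countable, so m*(I cap Q) = 0 (cover each rational by intervals whose total length is arbitrarily small). By countable subadditivity m*(I) <= m*(I cap Q) + m*(I \ Q), hence m*(I \ Q) >= m(I) = 8. The reverse inequality m*(I \ Q) <= m*(I) = 8 is trivial since (I \ Q) is a subset of I. Therefore m*(I \ Q) = 8.

8
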